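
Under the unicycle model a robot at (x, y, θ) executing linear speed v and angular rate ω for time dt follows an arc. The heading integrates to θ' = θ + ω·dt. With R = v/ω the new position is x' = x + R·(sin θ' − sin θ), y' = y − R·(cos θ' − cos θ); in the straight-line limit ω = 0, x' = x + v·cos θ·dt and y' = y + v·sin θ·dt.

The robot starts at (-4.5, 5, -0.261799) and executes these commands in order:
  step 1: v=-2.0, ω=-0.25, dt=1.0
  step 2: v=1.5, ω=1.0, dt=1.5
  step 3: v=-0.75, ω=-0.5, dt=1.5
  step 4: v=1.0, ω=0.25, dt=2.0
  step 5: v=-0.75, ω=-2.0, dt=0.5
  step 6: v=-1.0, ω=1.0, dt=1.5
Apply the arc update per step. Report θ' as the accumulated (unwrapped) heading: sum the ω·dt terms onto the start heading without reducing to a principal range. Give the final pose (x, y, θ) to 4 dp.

(-5.0643, 5.8067, 1.2382)

step 1: θ'=-0.5118 (R=8.0000) → pose (-6.3474, 5.7525, -0.5118)
step 2: θ'=0.9882 (R=1.5000) → pose (-4.3602, 6.2350, 0.9882)
step 3: θ'=0.2382 (R=1.5000) → pose (-5.2589, 5.6026, 0.2382)
step 4: θ'=0.7382 (R=4.0000) → pose (-3.5109, 6.5310, 0.7382)
step 5: θ'=-0.2618 (R=0.3750) → pose (-3.8603, 6.4461, -0.2618)
step 6: θ'=1.2382 (R=-1.0000) → pose (-5.0643, 5.8067, 1.2382)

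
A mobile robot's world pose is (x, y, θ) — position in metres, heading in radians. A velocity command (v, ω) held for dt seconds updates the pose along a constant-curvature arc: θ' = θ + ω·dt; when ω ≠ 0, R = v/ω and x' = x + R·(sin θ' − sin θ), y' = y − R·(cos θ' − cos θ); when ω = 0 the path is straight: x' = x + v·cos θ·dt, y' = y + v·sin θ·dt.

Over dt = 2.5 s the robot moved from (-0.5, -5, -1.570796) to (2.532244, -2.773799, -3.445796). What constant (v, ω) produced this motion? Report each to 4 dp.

Δθ = -3.445796 − -1.570796 = -1.875000
ω = Δθ/dt = -1.875000/2.5 = -0.7500
R = Δx/(sin θ' − sin θ) = 2.3333
v = R·ω = 2.3333·-0.7500 = -1.7500

v = -1.7500, ω = -0.7500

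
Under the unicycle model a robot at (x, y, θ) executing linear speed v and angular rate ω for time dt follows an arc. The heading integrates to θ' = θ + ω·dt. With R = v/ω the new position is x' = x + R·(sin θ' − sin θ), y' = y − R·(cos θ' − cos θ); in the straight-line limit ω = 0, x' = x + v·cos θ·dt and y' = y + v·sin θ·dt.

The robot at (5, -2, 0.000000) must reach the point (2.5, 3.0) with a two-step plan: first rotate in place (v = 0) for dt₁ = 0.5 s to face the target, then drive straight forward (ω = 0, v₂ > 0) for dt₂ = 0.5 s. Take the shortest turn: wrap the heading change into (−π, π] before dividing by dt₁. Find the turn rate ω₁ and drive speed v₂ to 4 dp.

heading to target = atan2(3−-2, 2.5−5) = 2.0344
Δθ = wrap(2.0344 − 0.0000) = 2.0344; ω₁ = Δθ/dt₁ = 4.0689
distance = √((2.5−5)² + (3−-2)²) = 5.5902; v₂ = distance/dt₂ = 11.1803

ω₁ = 4.0689, v₂ = 11.1803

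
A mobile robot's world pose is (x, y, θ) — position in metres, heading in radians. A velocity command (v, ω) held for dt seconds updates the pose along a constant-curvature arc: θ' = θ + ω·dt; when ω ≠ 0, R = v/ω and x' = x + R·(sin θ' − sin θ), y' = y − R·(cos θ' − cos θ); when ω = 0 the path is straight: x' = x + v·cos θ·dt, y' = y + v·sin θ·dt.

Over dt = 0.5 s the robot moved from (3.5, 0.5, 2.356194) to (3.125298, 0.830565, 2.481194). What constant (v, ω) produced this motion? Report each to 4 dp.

v = 1.0000, ω = 0.2500

Δθ = 2.481194 − 2.356194 = 0.125000
ω = Δθ/dt = 0.125000/0.5 = 0.2500
R = Δx/(sin θ' − sin θ) = 4.0000
v = R·ω = 4.0000·0.2500 = 1.0000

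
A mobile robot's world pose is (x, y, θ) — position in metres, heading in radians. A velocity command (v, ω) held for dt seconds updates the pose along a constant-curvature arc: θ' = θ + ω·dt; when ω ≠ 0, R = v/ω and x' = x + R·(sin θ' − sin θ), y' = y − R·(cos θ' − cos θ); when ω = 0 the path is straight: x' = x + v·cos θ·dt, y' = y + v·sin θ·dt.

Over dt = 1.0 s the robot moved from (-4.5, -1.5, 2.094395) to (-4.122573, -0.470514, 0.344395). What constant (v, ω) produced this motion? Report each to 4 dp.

v = 1.2500, ω = -1.7500

Δθ = 0.344395 − 2.094395 = -1.750000
ω = Δθ/dt = -1.750000/1.0 = -1.7500
R = −Δy/(cos θ' − cos θ) = -0.7143
v = R·ω = -0.7143·-1.7500 = 1.2500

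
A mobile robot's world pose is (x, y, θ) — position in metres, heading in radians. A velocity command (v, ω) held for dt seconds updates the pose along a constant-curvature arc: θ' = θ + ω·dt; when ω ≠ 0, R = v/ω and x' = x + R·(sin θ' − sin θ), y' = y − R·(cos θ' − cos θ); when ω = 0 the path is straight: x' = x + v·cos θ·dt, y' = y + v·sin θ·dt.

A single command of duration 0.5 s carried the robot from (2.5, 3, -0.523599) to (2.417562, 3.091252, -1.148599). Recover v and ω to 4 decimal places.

Δθ = -1.148599 − -0.523599 = -0.625000
ω = Δθ/dt = -0.625000/0.5 = -1.2500
R = −Δy/(cos θ' − cos θ) = 0.2000
v = R·ω = 0.2000·-1.2500 = -0.2500

v = -0.2500, ω = -1.2500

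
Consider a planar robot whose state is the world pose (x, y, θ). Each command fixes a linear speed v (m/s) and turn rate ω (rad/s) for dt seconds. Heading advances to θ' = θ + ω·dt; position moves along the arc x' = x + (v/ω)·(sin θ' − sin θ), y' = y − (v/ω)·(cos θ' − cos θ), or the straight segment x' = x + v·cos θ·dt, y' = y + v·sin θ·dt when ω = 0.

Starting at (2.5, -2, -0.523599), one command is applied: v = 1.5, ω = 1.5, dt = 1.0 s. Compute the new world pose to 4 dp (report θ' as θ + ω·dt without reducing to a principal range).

(3.8285, -1.6940, 0.9764)

θ' = -0.5236 + 1.5·1.0 = 0.9764
R = v/ω = 1.5/1.5 = 1.0000
x' = 2.5 + 1.0000·(sin 0.9764 − sin -0.5236) = 3.8285
y' = -2 − 1.0000·(cos 0.9764 − cos -0.5236) = -1.6940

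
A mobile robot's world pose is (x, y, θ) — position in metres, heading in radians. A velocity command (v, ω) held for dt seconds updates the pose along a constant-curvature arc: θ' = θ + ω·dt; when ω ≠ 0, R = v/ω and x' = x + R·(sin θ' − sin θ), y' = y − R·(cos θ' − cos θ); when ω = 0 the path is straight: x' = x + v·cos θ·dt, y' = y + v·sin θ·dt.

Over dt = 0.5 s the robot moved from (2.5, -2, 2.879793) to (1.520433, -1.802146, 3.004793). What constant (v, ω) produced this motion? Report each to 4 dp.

Δθ = 3.004793 − 2.879793 = 0.125000
ω = Δθ/dt = 0.125000/0.5 = 0.2500
R = Δx/(sin θ' − sin θ) = 8.0000
v = R·ω = 8.0000·0.2500 = 2.0000

v = 2.0000, ω = 0.2500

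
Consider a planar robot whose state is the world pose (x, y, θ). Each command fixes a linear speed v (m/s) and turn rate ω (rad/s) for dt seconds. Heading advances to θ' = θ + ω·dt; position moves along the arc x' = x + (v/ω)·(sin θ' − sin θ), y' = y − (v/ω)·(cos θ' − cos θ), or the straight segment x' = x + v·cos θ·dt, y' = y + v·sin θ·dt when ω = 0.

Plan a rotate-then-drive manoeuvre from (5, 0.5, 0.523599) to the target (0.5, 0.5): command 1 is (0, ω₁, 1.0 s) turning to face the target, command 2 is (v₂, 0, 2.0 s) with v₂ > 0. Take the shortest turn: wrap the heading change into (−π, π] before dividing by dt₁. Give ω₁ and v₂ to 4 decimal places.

ω₁ = 2.6180, v₂ = 2.2500

heading to target = atan2(0.5−0.5, 0.5−5) = 3.1416
Δθ = wrap(3.1416 − 0.5236) = 2.6180; ω₁ = Δθ/dt₁ = 2.6180
distance = √((0.5−5)² + (0.5−0.5)²) = 4.5000; v₂ = distance/dt₂ = 2.2500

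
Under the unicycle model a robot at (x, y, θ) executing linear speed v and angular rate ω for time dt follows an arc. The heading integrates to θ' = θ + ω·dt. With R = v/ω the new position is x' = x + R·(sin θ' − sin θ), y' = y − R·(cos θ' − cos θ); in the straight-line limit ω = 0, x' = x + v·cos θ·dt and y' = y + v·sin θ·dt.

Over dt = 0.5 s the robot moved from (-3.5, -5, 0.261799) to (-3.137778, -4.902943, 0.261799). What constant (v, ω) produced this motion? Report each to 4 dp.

v = 0.7500, ω = 0.0000

Δθ = 0.261799 − 0.261799 = 0.000000
ω = Δθ/dt = 0.000000/0.5 = 0.0000
ω = 0 → v = (Δx·cos θ + Δy·sin θ)/dt = 0.7500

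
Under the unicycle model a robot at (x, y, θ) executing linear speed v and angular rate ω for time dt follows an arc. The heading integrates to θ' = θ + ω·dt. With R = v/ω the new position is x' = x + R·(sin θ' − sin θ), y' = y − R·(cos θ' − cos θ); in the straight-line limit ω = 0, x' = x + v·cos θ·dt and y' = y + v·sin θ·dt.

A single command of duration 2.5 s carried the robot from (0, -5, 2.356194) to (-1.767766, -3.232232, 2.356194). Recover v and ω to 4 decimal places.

Δθ = 2.356194 − 2.356194 = 0.000000
ω = Δθ/dt = 0.000000/2.5 = 0.0000
ω = 0 → v = (Δx·cos θ + Δy·sin θ)/dt = 1.0000

v = 1.0000, ω = 0.0000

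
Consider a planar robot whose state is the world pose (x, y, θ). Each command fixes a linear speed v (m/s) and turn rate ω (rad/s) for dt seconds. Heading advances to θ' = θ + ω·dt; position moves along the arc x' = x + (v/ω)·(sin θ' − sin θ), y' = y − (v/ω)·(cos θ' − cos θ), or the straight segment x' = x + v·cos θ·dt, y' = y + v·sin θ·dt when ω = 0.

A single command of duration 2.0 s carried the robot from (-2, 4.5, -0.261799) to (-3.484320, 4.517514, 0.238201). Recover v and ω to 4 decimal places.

v = -0.7500, ω = 0.2500

Δθ = 0.238201 − -0.261799 = 0.500000
ω = Δθ/dt = 0.500000/2.0 = 0.2500
R = Δx/(sin θ' − sin θ) = -3.0000
v = R·ω = -3.0000·0.2500 = -0.7500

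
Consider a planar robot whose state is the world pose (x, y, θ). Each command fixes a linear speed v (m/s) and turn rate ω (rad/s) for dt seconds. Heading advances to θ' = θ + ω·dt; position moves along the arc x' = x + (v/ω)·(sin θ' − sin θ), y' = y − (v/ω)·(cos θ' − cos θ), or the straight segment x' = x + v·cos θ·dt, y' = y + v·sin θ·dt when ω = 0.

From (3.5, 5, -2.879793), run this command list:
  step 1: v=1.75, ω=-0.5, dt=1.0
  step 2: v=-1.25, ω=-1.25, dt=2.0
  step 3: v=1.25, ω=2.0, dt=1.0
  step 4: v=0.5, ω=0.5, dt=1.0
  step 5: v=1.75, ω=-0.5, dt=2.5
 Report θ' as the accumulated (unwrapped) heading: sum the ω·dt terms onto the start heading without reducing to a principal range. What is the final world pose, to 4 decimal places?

step 1: θ'=-3.3798 (R=-3.5000) → pose (1.7683, 4.9796, -3.3798)
step 2: θ'=-5.8798 (R=1.0000) → pose (1.9249, 3.0881, -5.8798)
step 3: θ'=-3.8798 (R=0.6250) → pose (2.1001, 4.1252, -3.8798)
step 4: θ'=-3.3798 (R=1.0000) → pose (1.6631, 4.3573, -3.3798)
step 5: θ'=-4.6298 (R=-3.5000) → pose (-0.9991, 7.4697, -4.6298)

(-0.9991, 7.4697, -4.6298)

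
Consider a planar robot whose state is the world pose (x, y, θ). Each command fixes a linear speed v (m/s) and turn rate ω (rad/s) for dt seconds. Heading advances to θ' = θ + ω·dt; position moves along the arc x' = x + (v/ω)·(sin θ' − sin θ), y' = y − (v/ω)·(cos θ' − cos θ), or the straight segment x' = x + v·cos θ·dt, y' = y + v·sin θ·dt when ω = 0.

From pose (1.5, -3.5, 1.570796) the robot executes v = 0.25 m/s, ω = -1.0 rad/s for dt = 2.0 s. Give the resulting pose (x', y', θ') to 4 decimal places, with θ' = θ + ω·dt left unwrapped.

θ' = 1.5708 + -1.0·2.0 = -0.4292
R = v/ω = 0.25/-1.0 = -0.2500
x' = 1.5 + -0.2500·(sin -0.4292 − sin 1.5708) = 1.8540
y' = -3.5 − -0.2500·(cos -0.4292 − cos 1.5708) = -3.2727

(1.8540, -3.2727, -0.4292)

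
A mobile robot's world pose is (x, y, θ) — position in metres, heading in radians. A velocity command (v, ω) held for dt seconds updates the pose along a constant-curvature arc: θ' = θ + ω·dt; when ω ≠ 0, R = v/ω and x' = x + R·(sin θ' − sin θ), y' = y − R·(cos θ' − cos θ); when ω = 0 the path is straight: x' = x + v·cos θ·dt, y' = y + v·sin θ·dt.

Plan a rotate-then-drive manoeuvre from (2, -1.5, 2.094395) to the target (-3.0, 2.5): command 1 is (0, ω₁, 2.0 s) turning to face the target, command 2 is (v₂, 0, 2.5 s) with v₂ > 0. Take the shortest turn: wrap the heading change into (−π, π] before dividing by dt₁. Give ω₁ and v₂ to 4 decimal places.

ω₁ = 0.1862, v₂ = 2.5612

heading to target = atan2(2.5−-1.5, -3−2) = 2.4669
Δθ = wrap(2.4669 − 2.0944) = 0.3725; ω₁ = Δθ/dt₁ = 0.1862
distance = √((-3−2)² + (2.5−-1.5)²) = 6.4031; v₂ = distance/dt₂ = 2.5612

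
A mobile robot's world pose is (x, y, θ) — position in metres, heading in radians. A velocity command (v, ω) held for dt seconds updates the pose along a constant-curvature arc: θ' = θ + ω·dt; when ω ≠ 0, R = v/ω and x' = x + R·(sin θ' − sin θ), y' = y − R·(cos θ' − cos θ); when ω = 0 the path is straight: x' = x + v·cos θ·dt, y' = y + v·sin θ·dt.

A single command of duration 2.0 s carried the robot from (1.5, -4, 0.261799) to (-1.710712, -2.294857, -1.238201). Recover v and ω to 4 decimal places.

v = -2.0000, ω = -0.7500

Δθ = -1.238201 − 0.261799 = -1.500000
ω = Δθ/dt = -1.500000/2.0 = -0.7500
R = Δx/(sin θ' − sin θ) = 2.6667
v = R·ω = 2.6667·-0.7500 = -2.0000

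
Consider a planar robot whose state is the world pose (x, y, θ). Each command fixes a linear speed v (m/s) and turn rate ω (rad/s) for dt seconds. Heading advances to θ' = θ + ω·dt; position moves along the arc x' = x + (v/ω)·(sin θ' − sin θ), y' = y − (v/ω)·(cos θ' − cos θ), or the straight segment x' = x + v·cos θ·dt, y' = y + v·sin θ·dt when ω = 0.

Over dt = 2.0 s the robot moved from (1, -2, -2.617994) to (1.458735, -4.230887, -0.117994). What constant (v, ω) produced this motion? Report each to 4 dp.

v = 1.5000, ω = 1.2500

Δθ = -0.117994 − -2.617994 = 2.500000
ω = Δθ/dt = 2.500000/2.0 = 1.2500
R = −Δy/(cos θ' − cos θ) = 1.2000
v = R·ω = 1.2000·1.2500 = 1.5000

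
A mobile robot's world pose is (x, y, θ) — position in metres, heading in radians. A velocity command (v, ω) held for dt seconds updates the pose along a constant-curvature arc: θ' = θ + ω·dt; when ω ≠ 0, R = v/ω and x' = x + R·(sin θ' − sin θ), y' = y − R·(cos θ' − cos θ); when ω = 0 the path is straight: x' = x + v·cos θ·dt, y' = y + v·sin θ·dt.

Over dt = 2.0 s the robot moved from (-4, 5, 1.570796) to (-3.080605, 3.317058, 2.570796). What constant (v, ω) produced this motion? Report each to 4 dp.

Δθ = 2.570796 − 1.570796 = 1.000000
ω = Δθ/dt = 1.000000/2.0 = 0.5000
R = −Δy/(cos θ' − cos θ) = -2.0000
v = R·ω = -2.0000·0.5000 = -1.0000

v = -1.0000, ω = 0.5000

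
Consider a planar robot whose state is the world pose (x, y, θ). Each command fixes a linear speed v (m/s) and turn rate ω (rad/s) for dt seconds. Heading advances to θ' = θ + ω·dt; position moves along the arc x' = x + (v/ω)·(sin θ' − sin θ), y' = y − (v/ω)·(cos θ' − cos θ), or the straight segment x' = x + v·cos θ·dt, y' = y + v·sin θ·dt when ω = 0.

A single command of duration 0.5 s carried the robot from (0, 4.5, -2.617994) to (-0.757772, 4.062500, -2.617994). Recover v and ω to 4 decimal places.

Δθ = -2.617994 − -2.617994 = 0.000000
ω = Δθ/dt = 0.000000/0.5 = 0.0000
ω = 0 → v = (Δx·cos θ + Δy·sin θ)/dt = 1.7500

v = 1.7500, ω = 0.0000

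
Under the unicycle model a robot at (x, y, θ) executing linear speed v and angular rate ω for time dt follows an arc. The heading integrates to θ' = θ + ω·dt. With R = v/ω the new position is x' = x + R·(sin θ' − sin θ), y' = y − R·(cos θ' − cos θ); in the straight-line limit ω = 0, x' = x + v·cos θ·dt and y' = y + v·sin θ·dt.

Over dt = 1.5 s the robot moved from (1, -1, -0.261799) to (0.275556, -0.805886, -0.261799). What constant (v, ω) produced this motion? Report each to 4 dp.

v = -0.5000, ω = 0.0000

Δθ = -0.261799 − -0.261799 = 0.000000
ω = Δθ/dt = 0.000000/1.5 = 0.0000
ω = 0 → v = (Δx·cos θ + Δy·sin θ)/dt = -0.5000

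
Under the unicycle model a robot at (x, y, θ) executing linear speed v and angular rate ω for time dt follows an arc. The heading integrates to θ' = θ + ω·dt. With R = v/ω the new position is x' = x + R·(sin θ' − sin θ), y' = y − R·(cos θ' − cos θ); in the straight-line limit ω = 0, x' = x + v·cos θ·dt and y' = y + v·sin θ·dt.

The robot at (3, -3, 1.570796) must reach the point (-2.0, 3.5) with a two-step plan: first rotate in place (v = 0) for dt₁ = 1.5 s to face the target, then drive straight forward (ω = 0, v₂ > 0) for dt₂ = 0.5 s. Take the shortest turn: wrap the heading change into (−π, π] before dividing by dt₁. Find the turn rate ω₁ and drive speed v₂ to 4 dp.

heading to target = atan2(3.5−-3, -2−3) = 2.2265
Δθ = wrap(2.2265 − 1.5708) = 0.6557; ω₁ = Δθ/dt₁ = 0.4371
distance = √((-2−3)² + (3.5−-3)²) = 8.2006; v₂ = distance/dt₂ = 16.4012

ω₁ = 0.4371, v₂ = 16.4012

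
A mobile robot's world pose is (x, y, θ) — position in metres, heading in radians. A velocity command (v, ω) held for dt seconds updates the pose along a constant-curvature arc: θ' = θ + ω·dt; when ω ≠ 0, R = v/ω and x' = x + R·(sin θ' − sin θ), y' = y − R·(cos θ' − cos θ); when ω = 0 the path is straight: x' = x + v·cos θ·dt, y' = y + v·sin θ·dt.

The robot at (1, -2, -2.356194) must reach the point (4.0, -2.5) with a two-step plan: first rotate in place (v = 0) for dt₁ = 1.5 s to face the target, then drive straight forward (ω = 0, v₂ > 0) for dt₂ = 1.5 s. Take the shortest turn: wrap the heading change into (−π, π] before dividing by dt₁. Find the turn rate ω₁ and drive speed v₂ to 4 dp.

ω₁ = 1.4607, v₂ = 2.0276

heading to target = atan2(-2.5−-2, 4−1) = -0.1651
Δθ = wrap(-0.1651 − -2.3562) = 2.1910; ω₁ = Δθ/dt₁ = 1.4607
distance = √((4−1)² + (-2.5−-2)²) = 3.0414; v₂ = distance/dt₂ = 2.0276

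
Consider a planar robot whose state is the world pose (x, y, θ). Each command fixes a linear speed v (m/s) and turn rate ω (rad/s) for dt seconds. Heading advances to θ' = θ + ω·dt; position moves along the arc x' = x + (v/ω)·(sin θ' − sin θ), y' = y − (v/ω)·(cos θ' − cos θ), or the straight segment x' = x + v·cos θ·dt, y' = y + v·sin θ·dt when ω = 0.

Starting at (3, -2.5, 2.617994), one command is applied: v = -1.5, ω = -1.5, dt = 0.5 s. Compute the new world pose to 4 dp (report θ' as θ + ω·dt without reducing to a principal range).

θ' = 2.6180 + -1.5·0.5 = 1.8680
R = v/ω = -1.5/-1.5 = 1.0000
x' = 3 + 1.0000·(sin 1.8680 − sin 2.6180) = 3.4562
y' = -2.5 − 1.0000·(cos 1.8680 − cos 2.6180) = -3.0732

(3.4562, -3.0732, 1.8680)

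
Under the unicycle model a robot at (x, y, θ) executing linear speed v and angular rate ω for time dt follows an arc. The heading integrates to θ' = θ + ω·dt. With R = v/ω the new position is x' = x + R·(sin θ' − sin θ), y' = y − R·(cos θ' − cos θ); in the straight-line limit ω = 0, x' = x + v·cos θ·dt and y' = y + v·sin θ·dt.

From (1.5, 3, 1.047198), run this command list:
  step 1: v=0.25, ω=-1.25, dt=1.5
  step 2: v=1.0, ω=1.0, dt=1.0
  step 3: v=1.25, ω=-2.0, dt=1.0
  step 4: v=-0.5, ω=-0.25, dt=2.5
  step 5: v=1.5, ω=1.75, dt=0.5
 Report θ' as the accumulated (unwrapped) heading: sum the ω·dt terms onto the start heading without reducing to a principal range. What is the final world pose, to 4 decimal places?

step 1: θ'=-0.8278 (R=-0.2000) → pose (1.8205, 3.0353, -0.8278)
step 2: θ'=0.1722 (R=1.0000) → pose (2.7283, 2.7266, 0.1722)
step 3: θ'=-1.8278 (R=-0.6250) → pose (3.4399, 1.9520, -1.8278)
step 4: θ'=-2.4528 (R=2.0000) → pose (4.1030, 2.9876, -2.4528)
step 5: θ'=-1.5778 (R=0.8571) → pose (3.7906, 2.3319, -1.5778)

(3.7906, 2.3319, -1.5778)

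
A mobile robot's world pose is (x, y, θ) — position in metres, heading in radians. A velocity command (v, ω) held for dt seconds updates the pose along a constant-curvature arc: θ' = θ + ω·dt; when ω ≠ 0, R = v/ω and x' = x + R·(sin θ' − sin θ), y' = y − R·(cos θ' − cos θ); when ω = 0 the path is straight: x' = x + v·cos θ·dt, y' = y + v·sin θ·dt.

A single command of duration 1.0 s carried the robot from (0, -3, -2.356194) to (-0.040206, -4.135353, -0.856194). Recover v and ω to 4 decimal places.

v = 1.2500, ω = 1.5000

Δθ = -0.856194 − -2.356194 = 1.500000
ω = Δθ/dt = 1.500000/1.0 = 1.5000
R = −Δy/(cos θ' − cos θ) = 0.8333
v = R·ω = 0.8333·1.5000 = 1.2500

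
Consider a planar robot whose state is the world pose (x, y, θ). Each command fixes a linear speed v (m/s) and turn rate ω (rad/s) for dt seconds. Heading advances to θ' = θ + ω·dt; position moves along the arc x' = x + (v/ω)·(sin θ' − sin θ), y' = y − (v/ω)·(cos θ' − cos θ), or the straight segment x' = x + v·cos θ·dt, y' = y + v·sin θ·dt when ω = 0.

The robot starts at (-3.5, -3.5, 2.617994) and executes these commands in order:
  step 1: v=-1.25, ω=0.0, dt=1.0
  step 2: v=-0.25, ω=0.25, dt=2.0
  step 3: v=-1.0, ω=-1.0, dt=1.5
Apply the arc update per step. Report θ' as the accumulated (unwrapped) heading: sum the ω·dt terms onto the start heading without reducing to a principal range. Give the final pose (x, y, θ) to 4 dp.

(-0.9658, -5.2112, 1.6180)

step 1: θ'=2.6180 (straight) → pose (-2.4175, -4.1250, 2.6180)
step 2: θ'=3.1180 (R=-1.0000) → pose (-1.9411, -4.2587, 3.1180)
step 3: θ'=1.6180 (R=1.0000) → pose (-0.9658, -5.2112, 1.6180)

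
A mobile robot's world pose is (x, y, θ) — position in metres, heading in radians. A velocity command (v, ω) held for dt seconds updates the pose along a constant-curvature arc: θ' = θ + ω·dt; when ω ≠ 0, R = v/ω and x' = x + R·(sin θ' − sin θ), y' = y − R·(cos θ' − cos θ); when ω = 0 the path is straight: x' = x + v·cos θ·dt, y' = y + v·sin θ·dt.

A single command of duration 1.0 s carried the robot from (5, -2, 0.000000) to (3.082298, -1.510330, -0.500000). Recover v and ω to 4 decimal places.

v = -2.0000, ω = -0.5000

Δθ = -0.500000 − 0.000000 = -0.500000
ω = Δθ/dt = -0.500000/1.0 = -0.5000
R = Δx/(sin θ' − sin θ) = 4.0000
v = R·ω = 4.0000·-0.5000 = -2.0000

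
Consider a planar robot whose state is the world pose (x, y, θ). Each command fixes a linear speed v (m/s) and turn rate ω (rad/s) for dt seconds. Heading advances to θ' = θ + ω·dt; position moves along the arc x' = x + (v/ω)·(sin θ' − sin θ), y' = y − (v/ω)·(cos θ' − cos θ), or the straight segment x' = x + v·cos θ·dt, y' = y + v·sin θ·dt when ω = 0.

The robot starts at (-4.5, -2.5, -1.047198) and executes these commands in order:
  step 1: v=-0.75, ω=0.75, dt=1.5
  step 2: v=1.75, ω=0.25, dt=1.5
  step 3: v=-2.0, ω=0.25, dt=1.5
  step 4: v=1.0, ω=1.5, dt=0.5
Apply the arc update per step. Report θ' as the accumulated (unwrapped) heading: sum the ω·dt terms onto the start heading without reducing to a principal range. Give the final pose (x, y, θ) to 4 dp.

(-5.1414, -2.6449, 1.5778)

step 1: θ'=0.0778 (R=-1.0000) → pose (-5.4437, -2.0030, 0.0778)
step 2: θ'=0.4528 (R=7.0000) → pose (-2.9254, -1.3188, 0.4528)
step 3: θ'=0.8278 (R=-8.0000) → pose (-5.3171, -3.1006, 0.8278)
step 4: θ'=1.5778 (R=0.6667) → pose (-5.1414, -2.6449, 1.5778)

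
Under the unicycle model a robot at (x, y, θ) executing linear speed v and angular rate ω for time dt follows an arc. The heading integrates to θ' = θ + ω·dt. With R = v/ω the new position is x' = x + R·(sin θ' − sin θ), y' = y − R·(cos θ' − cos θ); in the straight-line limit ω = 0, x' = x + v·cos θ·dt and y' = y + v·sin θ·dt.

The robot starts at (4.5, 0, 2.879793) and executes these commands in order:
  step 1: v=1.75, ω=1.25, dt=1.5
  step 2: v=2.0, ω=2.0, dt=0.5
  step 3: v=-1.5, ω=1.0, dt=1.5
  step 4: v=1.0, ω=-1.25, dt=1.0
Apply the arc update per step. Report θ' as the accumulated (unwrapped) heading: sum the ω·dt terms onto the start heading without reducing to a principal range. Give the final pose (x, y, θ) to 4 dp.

step 1: θ'=4.7548 (R=1.4000) → pose (2.7389, -1.4116, 4.7548)
step 2: θ'=5.7548 (R=1.0000) → pose (3.2339, -2.2329, 5.7548)
step 3: θ'=7.2548 (R=-1.5000) → pose (1.2390, -2.6823, 7.2548)
step 4: θ'=6.0048 (R=-0.8000) → pose (2.1194, -2.3643, 6.0048)

(2.1194, -2.3643, 6.0048)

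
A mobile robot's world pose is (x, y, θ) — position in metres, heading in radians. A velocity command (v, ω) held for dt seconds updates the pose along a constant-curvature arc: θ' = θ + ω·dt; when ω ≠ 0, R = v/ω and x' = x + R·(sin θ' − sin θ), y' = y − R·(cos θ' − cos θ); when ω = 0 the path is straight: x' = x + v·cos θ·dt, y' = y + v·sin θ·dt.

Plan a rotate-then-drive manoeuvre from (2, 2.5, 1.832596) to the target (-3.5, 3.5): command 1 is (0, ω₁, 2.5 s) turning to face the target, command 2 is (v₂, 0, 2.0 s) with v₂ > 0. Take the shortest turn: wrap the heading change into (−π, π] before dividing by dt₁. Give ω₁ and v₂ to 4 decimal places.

ω₁ = 0.4517, v₂ = 2.7951

heading to target = atan2(3.5−2.5, -3.5−2) = 2.9617
Δθ = wrap(2.9617 − 1.8326) = 1.1291; ω₁ = Δθ/dt₁ = 0.4517
distance = √((-3.5−2)² + (3.5−2.5)²) = 5.5902; v₂ = distance/dt₂ = 2.7951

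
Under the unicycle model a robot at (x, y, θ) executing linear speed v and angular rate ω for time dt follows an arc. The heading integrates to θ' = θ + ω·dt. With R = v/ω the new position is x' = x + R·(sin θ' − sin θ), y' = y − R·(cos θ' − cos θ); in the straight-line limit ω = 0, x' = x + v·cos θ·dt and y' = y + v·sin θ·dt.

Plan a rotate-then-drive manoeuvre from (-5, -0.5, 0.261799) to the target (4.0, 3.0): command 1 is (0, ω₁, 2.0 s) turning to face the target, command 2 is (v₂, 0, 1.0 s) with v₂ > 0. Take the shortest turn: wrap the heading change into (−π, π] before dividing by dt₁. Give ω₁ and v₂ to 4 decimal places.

ω₁ = 0.0545, v₂ = 9.6566

heading to target = atan2(3−-0.5, 4−-5) = 0.3709
Δθ = wrap(0.3709 − 0.2618) = 0.1091; ω₁ = Δθ/dt₁ = 0.0545
distance = √((4−-5)² + (3−-0.5)²) = 9.6566; v₂ = distance/dt₂ = 9.6566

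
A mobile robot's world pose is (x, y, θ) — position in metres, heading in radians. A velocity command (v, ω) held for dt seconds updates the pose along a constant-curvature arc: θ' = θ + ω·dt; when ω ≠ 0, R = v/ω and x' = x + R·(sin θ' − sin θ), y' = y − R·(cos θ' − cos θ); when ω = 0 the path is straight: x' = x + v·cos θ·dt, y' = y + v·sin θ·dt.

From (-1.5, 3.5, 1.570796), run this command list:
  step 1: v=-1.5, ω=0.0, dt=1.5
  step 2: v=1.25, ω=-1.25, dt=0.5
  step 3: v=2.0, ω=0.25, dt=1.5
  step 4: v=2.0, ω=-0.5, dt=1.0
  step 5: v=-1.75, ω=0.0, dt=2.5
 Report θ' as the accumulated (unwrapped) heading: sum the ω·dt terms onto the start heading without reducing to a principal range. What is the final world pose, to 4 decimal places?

(-2.0806, 3.0724, 0.8208)

step 1: θ'=1.5708 (straight) → pose (-1.5000, 1.2500, 1.5708)
step 2: θ'=0.9458 (R=-1.0000) → pose (-1.3110, 1.8351, 0.9458)
step 3: θ'=1.3208 (R=8.0000) → pose (-0.0474, 4.5366, 1.3208)
step 4: θ'=0.8208 (R=-4.0000) → pose (0.9015, 6.2736, 0.8208)
step 5: θ'=0.8208 (straight) → pose (-2.0806, 3.0724, 0.8208)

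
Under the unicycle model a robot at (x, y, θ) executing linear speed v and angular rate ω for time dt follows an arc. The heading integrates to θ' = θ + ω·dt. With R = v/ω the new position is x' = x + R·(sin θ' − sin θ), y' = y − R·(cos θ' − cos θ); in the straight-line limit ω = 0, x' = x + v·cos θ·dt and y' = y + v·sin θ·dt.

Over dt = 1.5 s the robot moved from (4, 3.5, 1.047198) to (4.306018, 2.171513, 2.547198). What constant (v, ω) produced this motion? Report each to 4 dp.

v = -1.0000, ω = 1.0000

Δθ = 2.547198 − 1.047198 = 1.500000
ω = Δθ/dt = 1.500000/1.5 = 1.0000
R = −Δy/(cos θ' − cos θ) = -1.0000
v = R·ω = -1.0000·1.0000 = -1.0000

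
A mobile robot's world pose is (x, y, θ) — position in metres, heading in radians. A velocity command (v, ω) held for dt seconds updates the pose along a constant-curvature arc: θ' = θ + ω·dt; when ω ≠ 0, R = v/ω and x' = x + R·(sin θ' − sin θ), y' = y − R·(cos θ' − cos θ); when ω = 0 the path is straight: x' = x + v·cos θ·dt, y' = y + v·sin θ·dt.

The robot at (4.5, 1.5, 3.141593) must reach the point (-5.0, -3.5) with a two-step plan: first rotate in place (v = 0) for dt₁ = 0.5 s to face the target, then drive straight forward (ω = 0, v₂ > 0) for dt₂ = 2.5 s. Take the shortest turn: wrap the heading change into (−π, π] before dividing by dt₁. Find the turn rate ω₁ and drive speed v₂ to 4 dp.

heading to target = atan2(-3.5−1.5, -5−4.5) = -2.6571
Δθ = wrap(-2.6571 − 3.1416) = 0.4845; ω₁ = Δθ/dt₁ = 0.9690
distance = √((-5−4.5)² + (-3.5−1.5)²) = 10.7355; v₂ = distance/dt₂ = 4.2942

ω₁ = 0.9690, v₂ = 4.2942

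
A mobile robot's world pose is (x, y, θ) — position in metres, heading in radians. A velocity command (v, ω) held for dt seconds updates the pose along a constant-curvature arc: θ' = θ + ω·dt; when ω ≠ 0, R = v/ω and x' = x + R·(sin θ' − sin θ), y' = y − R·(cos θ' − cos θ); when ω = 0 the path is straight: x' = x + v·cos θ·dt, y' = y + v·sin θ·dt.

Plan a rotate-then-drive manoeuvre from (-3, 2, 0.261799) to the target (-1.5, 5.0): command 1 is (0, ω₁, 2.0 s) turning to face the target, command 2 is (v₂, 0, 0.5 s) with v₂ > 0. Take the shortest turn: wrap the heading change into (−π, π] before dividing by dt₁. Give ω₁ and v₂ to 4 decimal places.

ω₁ = 0.4227, v₂ = 6.7082

heading to target = atan2(5−2, -1.5−-3) = 1.1071
Δθ = wrap(1.1071 − 0.2618) = 0.8453; ω₁ = Δθ/dt₁ = 0.4227
distance = √((-1.5−-3)² + (5−2)²) = 3.3541; v₂ = distance/dt₂ = 6.7082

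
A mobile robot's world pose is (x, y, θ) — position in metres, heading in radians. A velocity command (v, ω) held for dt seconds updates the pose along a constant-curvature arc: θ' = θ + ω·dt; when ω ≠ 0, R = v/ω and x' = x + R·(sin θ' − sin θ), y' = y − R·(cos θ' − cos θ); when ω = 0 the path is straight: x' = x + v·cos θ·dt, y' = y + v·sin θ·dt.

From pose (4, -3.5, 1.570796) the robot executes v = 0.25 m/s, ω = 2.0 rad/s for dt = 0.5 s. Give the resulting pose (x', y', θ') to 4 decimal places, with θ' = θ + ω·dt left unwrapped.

θ' = 1.5708 + 2.0·0.5 = 2.5708
R = v/ω = 0.25/2.0 = 0.1250
x' = 4 + 0.1250·(sin 2.5708 − sin 1.5708) = 3.9425
y' = -3.5 − 0.1250·(cos 2.5708 − cos 1.5708) = -3.3948

(3.9425, -3.3948, 2.5708)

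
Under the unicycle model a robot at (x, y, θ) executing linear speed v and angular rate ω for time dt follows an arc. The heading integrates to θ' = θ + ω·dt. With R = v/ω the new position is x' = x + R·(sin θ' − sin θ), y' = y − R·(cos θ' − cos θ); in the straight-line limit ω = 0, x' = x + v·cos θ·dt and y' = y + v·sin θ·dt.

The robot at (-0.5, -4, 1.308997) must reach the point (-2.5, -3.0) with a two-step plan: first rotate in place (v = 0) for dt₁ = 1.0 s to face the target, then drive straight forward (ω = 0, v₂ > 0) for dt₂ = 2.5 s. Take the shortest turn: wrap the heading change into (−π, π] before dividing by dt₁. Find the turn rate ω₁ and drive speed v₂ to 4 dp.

heading to target = atan2(-3−-4, -2.5−-0.5) = 2.6779
Δθ = wrap(2.6779 − 1.3090) = 1.3689; ω₁ = Δθ/dt₁ = 1.3689
distance = √((-2.5−-0.5)² + (-3−-4)²) = 2.2361; v₂ = distance/dt₂ = 0.8944

ω₁ = 1.3689, v₂ = 0.8944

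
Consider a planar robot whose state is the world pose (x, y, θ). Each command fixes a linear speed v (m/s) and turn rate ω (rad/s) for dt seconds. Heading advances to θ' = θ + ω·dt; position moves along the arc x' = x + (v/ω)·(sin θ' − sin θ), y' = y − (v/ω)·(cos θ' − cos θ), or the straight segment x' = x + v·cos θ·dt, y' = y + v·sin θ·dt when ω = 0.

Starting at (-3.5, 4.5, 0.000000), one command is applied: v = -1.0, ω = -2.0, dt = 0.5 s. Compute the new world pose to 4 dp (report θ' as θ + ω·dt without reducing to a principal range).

(-3.9207, 4.7298, -1.0000)

θ' = 0.0000 + -2.0·0.5 = -1.0000
R = v/ω = -1.0/-2.0 = 0.5000
x' = -3.5 + 0.5000·(sin -1.0000 − sin 0.0000) = -3.9207
y' = 4.5 − 0.5000·(cos -1.0000 − cos 0.0000) = 4.7298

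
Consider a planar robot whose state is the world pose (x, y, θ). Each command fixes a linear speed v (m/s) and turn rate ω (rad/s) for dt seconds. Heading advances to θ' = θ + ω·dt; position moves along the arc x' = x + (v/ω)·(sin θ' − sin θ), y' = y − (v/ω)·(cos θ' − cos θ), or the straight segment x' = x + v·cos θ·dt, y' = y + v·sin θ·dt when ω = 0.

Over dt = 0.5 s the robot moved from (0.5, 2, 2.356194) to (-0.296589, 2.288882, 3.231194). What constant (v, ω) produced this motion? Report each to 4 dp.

Δθ = 3.231194 − 2.356194 = 0.875000
ω = Δθ/dt = 0.875000/0.5 = 1.7500
R = Δx/(sin θ' − sin θ) = 1.0000
v = R·ω = 1.0000·1.7500 = 1.7500

v = 1.7500, ω = 1.7500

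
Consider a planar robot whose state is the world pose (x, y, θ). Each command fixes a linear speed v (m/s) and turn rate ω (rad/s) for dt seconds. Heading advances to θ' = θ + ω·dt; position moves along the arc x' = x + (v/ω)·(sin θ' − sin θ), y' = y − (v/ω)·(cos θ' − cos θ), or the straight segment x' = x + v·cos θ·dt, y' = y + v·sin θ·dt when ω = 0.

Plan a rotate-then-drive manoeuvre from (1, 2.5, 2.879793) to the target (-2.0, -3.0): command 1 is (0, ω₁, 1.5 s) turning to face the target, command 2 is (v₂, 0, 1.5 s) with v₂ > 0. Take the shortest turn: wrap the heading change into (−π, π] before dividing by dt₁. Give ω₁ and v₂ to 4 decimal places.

heading to target = atan2(-3−2.5, -2−1) = -2.0701
Δθ = wrap(-2.0701 − 2.8798) = 1.3332; ω₁ = Δθ/dt₁ = 0.8888
distance = √((-2−1)² + (-3−2.5)²) = 6.2650; v₂ = distance/dt₂ = 4.1767

ω₁ = 0.8888, v₂ = 4.1767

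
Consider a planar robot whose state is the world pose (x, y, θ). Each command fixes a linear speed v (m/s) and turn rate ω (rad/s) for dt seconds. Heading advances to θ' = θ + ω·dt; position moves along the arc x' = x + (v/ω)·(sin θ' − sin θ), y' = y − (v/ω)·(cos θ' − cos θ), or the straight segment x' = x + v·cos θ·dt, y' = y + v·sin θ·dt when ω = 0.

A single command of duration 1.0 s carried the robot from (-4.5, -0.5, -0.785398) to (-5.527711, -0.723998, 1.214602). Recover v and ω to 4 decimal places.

v = -1.2500, ω = 2.0000

Δθ = 1.214602 − -0.785398 = 2.000000
ω = Δθ/dt = 2.000000/1.0 = 2.0000
R = Δx/(sin θ' − sin θ) = -0.6250
v = R·ω = -0.6250·2.0000 = -1.2500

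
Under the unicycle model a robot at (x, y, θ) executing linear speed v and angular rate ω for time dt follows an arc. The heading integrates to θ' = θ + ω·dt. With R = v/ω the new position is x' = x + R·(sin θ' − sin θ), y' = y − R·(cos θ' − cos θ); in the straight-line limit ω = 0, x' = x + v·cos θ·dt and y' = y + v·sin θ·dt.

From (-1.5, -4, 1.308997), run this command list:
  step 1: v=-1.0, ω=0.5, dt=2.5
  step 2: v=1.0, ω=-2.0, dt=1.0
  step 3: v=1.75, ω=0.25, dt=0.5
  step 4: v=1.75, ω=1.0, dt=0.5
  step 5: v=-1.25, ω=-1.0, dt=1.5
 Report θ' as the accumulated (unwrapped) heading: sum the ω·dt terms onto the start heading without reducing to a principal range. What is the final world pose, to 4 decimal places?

step 1: θ'=2.5590 (R=-2.0000) → pose (-0.6685, -6.1877, 2.5590)
step 2: θ'=0.5590 (R=-0.5000) → pose (-0.6586, -5.3463, 0.5590)
step 3: θ'=0.6840 (R=7.0000) → pose (0.0523, -4.8372, 0.6840)
step 4: θ'=1.1840 (R=1.7500) → pose (0.5672, -4.1410, 1.1840)
step 5: θ'=-0.3160 (R=1.2500) → pose (-0.9789, -4.8575, -0.3160)

(-0.9789, -4.8575, -0.3160)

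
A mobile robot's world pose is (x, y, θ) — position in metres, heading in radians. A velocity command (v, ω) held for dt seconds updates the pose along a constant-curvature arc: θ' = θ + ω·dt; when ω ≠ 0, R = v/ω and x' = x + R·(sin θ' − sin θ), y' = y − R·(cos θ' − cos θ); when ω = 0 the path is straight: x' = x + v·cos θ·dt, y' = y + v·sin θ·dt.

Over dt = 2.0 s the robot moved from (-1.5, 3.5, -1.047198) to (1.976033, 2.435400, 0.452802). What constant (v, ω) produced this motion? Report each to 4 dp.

Δθ = 0.452802 − -1.047198 = 1.500000
ω = Δθ/dt = 1.500000/2.0 = 0.7500
R = Δx/(sin θ' − sin θ) = 2.6667
v = R·ω = 2.6667·0.7500 = 2.0000

v = 2.0000, ω = 0.7500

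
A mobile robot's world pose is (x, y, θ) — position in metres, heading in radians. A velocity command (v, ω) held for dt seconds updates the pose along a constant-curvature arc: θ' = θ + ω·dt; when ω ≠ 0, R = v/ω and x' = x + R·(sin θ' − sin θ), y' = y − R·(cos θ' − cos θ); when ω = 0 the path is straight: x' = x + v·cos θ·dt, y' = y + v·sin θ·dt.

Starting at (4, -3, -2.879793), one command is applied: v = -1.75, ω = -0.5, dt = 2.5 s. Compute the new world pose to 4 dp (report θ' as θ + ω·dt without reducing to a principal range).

(7.8285, -4.4551, -4.1298)

θ' = -2.8798 + -0.5·2.5 = -4.1298
R = v/ω = -1.75/-0.5 = 3.5000
x' = 4 + 3.5000·(sin -4.1298 − sin -2.8798) = 7.8285
y' = -3 − 3.5000·(cos -4.1298 − cos -2.8798) = -4.4551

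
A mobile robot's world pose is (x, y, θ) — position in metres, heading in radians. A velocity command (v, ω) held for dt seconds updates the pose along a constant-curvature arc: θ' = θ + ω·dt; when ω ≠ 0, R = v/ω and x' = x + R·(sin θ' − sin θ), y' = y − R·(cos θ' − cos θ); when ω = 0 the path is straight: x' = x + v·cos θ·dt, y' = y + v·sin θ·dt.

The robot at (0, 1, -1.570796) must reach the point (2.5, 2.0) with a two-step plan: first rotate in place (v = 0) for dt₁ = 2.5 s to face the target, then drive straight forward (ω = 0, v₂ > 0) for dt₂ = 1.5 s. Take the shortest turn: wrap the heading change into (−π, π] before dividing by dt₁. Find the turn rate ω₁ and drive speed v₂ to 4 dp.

ω₁ = 0.7805, v₂ = 1.7951

heading to target = atan2(2−1, 2.5−0) = 0.3805
Δθ = wrap(0.3805 − -1.5708) = 1.9513; ω₁ = Δθ/dt₁ = 0.7805
distance = √((2.5−0)² + (2−1)²) = 2.6926; v₂ = distance/dt₂ = 1.7951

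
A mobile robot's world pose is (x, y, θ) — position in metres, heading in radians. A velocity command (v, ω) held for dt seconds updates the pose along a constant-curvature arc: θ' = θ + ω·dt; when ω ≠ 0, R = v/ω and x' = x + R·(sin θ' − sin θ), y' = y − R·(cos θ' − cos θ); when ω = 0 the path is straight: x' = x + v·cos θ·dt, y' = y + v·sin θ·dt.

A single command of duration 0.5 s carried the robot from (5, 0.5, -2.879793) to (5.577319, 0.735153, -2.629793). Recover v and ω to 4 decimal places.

v = -1.2500, ω = 0.5000

Δθ = -2.629793 − -2.879793 = 0.250000
ω = Δθ/dt = 0.250000/0.5 = 0.5000
R = Δx/(sin θ' − sin θ) = -2.5000
v = R·ω = -2.5000·0.5000 = -1.2500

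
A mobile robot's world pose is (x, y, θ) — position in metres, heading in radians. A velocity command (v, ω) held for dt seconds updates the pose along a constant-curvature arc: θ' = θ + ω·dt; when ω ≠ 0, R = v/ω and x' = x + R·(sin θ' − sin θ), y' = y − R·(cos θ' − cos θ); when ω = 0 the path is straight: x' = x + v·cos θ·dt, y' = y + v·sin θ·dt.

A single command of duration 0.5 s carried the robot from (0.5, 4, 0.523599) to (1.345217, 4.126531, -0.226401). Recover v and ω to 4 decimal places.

Δθ = -0.226401 − 0.523599 = -0.750000
ω = Δθ/dt = -0.750000/0.5 = -1.5000
R = Δx/(sin θ' − sin θ) = -1.1667
v = R·ω = -1.1667·-1.5000 = 1.7500

v = 1.7500, ω = -1.5000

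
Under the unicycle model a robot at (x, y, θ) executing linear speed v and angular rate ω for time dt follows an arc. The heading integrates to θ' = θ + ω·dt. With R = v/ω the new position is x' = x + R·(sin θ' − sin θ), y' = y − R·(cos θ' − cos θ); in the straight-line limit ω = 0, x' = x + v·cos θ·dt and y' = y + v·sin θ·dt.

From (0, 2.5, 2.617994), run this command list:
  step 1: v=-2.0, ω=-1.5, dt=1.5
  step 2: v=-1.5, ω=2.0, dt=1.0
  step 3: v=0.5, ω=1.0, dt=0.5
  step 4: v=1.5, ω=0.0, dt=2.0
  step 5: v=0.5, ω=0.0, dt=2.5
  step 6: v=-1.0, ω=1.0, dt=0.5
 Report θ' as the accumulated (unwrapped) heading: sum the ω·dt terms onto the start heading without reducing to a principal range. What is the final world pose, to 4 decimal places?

(-4.2527, 0.1253, 3.3680)

step 1: θ'=0.3680 (R=1.3333) → pose (-0.1870, 0.1012, 0.3680)
step 2: θ'=2.3680 (R=-0.7500) → pose (-0.4412, -1.1351, 2.3680)
step 3: θ'=2.8680 (R=0.5000) → pose (-0.6555, -1.0114, 2.8680)
step 4: θ'=2.8680 (straight) → pose (-3.5439, -0.2008, 2.8680)
step 5: θ'=2.8680 (straight) → pose (-4.7474, 0.1369, 2.8680)
step 6: θ'=3.3680 (R=-1.0000) → pose (-4.2527, 0.1253, 3.3680)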